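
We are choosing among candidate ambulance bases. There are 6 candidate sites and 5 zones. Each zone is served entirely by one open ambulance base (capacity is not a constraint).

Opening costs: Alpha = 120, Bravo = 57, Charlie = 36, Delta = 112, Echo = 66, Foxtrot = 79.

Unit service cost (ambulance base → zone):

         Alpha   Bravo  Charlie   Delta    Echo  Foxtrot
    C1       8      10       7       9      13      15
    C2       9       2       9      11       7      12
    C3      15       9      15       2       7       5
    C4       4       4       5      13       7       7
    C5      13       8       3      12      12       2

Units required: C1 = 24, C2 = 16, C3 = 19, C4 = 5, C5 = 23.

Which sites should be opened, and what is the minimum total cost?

Open Bravo, Charlie and Delta; minimum total cost 532.

For any fixed open set, each zone goes to its cheapest open site; total = fixed + service.
{Bravo, Charlie, Delta}: C1→Charlie 7·24=168, C2→Bravo 2·16=32, C3→Delta 2·19=38, C4→Bravo 4·5=20, C5→Charlie 3·23=69. Service 327; fixed 205; total 532.
{Bravo, Charlie, Foxtrot}: service 361 + fixed 172 = 533
{Bravo, Charlie}: service 460 + fixed 93 = 553
{Alpha, Bravo, Charlie, Delta, Echo, Foxtrot}: service 304 + fixed 470 = 774
No other subset beats 532.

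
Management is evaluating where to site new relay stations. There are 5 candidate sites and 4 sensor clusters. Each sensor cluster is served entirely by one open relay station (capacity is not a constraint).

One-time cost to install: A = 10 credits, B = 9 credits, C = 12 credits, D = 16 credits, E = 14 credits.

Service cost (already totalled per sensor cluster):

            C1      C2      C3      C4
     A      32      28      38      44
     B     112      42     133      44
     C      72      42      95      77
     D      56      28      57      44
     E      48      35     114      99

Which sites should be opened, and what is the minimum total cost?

For any fixed open set, each sensor cluster goes to its cheapest open site; total = fixed + service.
{A}: C1→A 32, C2→A 28, C3→A 38, C4→A 44. Service 142; fixed 10; total 152.
{A, B}: service 142 + fixed 19 = 161
{A, C}: service 142 + fixed 22 = 164
{A, B, C, D, E}: service 142 + fixed 61 = 203
No other subset beats 152.

Open A only; minimum total cost 152.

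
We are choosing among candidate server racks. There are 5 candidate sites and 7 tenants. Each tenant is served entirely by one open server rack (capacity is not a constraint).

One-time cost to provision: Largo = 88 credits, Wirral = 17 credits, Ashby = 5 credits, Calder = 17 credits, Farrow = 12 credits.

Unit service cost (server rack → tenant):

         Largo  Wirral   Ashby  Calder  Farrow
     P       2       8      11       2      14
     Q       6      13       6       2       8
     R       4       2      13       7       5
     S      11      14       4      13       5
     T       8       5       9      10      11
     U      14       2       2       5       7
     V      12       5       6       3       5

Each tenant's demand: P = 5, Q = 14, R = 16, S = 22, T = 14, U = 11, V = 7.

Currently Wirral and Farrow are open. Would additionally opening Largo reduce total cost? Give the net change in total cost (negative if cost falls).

No — net change +30 (cost rises by 30).

Current service cost with {Wirral, Farrow}: 421.
Adding Largo: each tenant re-picks its cheapest; new service cost 363, saving 58.
Extra fixed cost: 88. Net change = 88 − 58 = 30.
(Totals: 450 → 480.)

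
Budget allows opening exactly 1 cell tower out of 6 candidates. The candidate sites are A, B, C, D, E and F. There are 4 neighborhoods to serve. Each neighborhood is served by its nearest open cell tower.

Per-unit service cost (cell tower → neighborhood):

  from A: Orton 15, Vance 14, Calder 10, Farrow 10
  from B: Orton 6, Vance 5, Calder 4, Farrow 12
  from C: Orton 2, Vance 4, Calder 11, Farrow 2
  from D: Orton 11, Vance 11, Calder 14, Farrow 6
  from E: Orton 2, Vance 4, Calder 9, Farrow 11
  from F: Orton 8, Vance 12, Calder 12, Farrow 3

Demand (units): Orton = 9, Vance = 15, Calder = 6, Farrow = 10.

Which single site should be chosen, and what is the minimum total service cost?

With exactly 1 open, each neighborhood uses its cheapest among the chosen.
{C}: Orton→C 2·9=18, Vance→C 4·15=60, Calder→C 11·6=66, Farrow→C 2·10=20. Service cost 164.
{E}: service cost 242
{B}: service cost 273
Among all 6 size-1 choices, {C} is lowest.

Choose C only; total service cost 164.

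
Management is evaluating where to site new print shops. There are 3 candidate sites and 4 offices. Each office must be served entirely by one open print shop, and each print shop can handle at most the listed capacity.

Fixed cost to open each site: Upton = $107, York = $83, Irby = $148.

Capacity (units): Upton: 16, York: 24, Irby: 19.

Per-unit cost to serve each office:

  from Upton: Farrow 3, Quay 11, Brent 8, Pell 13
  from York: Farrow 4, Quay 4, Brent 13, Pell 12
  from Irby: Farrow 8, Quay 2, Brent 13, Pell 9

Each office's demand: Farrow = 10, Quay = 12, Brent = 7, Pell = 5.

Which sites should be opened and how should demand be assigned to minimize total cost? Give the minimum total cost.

Open {Upton, York}: Farrow→York 4·10=40, Quay→York 4·12=48, Brent→Upton 8·7=56, Pell→Upton 13·5=65.
Loads: Upton carries 12/16, York carries 22/24. Service 209; fixed 190; total 399.
Next best feasible plan costs 419.

Minimum total cost: 399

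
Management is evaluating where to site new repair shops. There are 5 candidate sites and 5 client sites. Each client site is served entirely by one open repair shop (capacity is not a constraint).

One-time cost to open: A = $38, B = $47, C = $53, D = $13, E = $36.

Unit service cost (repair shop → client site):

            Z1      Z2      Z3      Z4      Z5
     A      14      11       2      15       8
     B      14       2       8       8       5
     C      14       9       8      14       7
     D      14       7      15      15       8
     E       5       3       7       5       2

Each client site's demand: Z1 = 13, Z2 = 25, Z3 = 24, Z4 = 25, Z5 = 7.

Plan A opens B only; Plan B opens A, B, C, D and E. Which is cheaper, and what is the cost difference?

Plan B is cheaper by 217.

Plan A: {B}: Z1→B 14·13=182, Z2→B 2·25=50, Z3→B 8·24=192, Z4→B 8·25=200, Z5→B 5·7=35. Service 659; fixed 47; total 706.
Plan B: {A, B, C, D, E}: Z1→E 5·13=65, Z2→B 2·25=50, Z3→A 2·24=48, Z4→E 5·25=125, Z5→E 2·7=14. Service 302; fixed 187; total 489.
Difference: |706 − 489| = 217.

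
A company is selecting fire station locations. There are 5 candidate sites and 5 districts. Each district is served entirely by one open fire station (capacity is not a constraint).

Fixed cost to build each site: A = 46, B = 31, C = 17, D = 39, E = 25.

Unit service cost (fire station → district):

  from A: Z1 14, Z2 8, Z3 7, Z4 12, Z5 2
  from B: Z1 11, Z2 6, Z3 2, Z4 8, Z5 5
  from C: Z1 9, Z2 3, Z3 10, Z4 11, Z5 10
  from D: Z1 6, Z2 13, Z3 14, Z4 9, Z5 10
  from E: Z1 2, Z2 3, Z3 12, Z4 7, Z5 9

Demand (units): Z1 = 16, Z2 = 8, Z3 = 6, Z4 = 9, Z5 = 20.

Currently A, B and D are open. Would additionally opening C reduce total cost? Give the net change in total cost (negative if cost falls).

Yes — net change −7 (cost falls by 7).

Current service cost with {A, B, D}: 268.
Adding C: each district re-picks its cheapest; new service cost 244, saving 24.
Extra fixed cost: 17. Net change = 17 − 24 = -7.
(Totals: 384 → 377.)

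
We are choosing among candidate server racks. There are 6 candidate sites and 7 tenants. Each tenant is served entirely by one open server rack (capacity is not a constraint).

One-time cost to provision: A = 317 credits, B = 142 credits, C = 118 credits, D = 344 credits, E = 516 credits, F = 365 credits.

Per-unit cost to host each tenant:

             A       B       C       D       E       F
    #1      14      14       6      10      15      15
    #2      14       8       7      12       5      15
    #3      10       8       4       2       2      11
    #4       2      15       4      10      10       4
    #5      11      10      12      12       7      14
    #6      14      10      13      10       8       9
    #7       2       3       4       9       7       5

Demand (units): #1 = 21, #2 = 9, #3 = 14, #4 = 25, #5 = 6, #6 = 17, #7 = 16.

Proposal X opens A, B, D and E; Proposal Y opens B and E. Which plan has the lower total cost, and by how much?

Proposal X: {A, B, D, E}: #1→D 10·21=210, #2→E 5·9=45, #3→D 2·14=28, #4→A 2·25=50, #5→E 7·6=42, #6→E 8·17=136, #7→A 2·16=32. Service 543; fixed 1319; total 1862.
Proposal Y: {B, E}: #1→B 14·21=294, #2→E 5·9=45, #3→E 2·14=28, #4→E 10·25=250, #5→E 7·6=42, #6→E 8·17=136, #7→B 3·16=48. Service 843; fixed 658; total 1501.
Difference: |1862 − 1501| = 361.

Proposal Y is cheaper by 361.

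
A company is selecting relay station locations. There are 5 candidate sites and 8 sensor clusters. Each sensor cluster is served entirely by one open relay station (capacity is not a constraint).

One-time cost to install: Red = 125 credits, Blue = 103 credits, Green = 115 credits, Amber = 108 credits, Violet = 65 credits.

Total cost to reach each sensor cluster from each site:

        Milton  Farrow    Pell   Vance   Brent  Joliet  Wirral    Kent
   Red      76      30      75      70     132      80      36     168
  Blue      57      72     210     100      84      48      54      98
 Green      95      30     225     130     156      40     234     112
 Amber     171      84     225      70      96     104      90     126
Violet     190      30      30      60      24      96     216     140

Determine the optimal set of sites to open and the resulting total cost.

Open Blue and Violet; minimum total cost 569.

For any fixed open set, each sensor cluster goes to its cheapest open site; total = fixed + service.
{Blue, Violet}: Milton→Blue 57, Farrow→Violet 30, Pell→Violet 30, Vance→Violet 60, Brent→Violet 24, Joliet→Blue 48, Wirral→Blue 54, Kent→Blue 98. Service 401; fixed 168; total 569.
{Red, Violet}: Milton→Red 76, Farrow→Red 30, Pell→Violet 30, Vance→Violet 60, Brent→Violet 24, Joliet→Red 80, Wirral→Red 36, Kent→Violet 140. Service 476; fixed 190; total 666.
{Red, Blue, Violet}: Milton→Blue 57, Farrow→Red 30, Pell→Violet 30, Vance→Violet 60, Brent→Violet 24, Joliet→Blue 48, Wirral→Red 36, Kent→Blue 98. Service 383; fixed 293; total 676.
{Red, Blue, Green, Amber, Violet}: service 375 + fixed 516 = 891
No other subset beats 569.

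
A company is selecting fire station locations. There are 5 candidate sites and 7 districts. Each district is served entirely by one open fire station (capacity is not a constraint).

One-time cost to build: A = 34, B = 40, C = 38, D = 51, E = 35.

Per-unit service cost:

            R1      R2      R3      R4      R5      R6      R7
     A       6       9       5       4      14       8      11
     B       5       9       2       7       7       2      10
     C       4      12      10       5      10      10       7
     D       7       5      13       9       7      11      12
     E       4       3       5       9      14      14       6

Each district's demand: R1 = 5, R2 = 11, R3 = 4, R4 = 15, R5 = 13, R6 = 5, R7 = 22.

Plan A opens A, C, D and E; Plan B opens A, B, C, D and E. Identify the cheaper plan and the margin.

Plan B is cheaper by 2.

Plan A: {A, C, D, E}: R1→C 4·5=20, R2→E 3·11=33, R3→A 5·4=20, R4→A 4·15=60, R5→D 7·13=91, R6→A 8·5=40, R7→E 6·22=132. Service 396; fixed 158; total 554.
Plan B: {A, B, C, D, E}: R1→C 4·5=20, R2→E 3·11=33, R3→B 2·4=8, R4→A 4·15=60, R5→B 7·13=91, R6→B 2·5=10, R7→E 6·22=132. Service 354; fixed 198; total 552.
Difference: |554 − 552| = 2.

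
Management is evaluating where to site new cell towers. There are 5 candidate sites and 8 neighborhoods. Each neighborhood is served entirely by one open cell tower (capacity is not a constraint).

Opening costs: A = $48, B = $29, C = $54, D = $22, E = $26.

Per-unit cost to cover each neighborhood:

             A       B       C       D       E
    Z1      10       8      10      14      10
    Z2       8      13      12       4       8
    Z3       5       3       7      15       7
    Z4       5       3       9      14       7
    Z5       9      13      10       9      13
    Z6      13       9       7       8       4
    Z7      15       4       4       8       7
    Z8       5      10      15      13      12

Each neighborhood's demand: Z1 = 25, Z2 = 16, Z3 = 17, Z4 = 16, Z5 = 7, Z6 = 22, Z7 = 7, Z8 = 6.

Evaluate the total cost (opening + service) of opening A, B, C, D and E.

Total cost: 751

Each neighborhood is assigned to its cheapest site among the open ones.
{A, B, C, D, E}: Z1→B 8·25=200, Z2→D 4·16=64, Z3→B 3·17=51, Z4→B 3·16=48, Z5→A 9·7=63, Z6→E 4·22=88, Z7→B 4·7=28, Z8→A 5·6=30. Service 572; fixed 179; total 751.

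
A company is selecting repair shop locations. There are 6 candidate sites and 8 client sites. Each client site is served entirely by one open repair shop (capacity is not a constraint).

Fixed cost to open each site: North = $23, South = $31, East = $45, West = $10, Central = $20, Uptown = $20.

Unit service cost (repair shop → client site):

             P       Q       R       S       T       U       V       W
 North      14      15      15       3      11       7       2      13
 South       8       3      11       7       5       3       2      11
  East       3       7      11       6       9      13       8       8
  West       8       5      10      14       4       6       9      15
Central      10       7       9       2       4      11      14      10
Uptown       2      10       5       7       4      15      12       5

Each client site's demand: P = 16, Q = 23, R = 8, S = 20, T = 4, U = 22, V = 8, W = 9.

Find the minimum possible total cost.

For any fixed open set, each client site goes to its cheapest open site; total = fixed + service.
{South, Central, Uptown}: P→Uptown 2·16=32, Q→South 3·23=69, R→Uptown 5·8=40, S→Central 2·20=40, T→Central 4·4=16, U→South 3·22=66, V→South 2·8=16, W→Uptown 5·9=45. Service 324; fixed 71; total 395.
{South, West, Central, Uptown}: service 324 + fixed 81 = 405
{North, South, Central, Uptown}: P→Uptown 2·16=32, Q→South 3·23=69, R→Uptown 5·8=40, S→Central 2·20=40, T→Central 4·4=16, U→South 3·22=66, V→North 2·8=16, W→Uptown 5·9=45. Service 324; fixed 94; total 418.
{North, South, East, West, Central, Uptown}: service 324 + fixed 149 = 473
No other subset beats 395.

Minimum total cost: 395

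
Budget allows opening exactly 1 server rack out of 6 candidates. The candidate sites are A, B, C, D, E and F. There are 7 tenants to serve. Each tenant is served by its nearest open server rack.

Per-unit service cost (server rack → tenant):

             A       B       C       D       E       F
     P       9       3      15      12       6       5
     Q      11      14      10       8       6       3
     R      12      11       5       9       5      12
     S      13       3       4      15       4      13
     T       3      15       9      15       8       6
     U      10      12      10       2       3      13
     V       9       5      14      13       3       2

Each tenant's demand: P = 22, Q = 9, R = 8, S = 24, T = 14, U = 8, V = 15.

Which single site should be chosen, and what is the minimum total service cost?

With exactly 1 open, each tenant uses its cheapest among the chosen.
{E}: P→E 6·22=132, Q→E 6·9=54, R→E 5·8=40, S→E 4·24=96, T→E 8·14=112, U→E 3·8=24, V→E 3·15=45. Service cost 503.
{B}: service cost 733
{F}: service cost 763
Among all 6 size-1 choices, {E} is lowest.

Choose E only; total service cost 503.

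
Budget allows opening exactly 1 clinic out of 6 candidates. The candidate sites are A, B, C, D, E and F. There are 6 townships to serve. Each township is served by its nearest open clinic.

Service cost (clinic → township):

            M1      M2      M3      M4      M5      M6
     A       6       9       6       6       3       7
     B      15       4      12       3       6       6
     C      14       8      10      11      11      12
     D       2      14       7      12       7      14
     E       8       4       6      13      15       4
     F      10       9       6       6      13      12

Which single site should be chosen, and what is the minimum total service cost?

With exactly 1 open, each township uses its cheapest among the chosen.
{A}: M1→A 6, M2→A 9, M3→A 6, M4→A 6, M5→A 3, M6→A 7. Service cost 37.
{B}: service cost 46
{E}: service cost 50
Among all 6 size-1 choices, {A} is lowest.

Choose A only; total service cost 37.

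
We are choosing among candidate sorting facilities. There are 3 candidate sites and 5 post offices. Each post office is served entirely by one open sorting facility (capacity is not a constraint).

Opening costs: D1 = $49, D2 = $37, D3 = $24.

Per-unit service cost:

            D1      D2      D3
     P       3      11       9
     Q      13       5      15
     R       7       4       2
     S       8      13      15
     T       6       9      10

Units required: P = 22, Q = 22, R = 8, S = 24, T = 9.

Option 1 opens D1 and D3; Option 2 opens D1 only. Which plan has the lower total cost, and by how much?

Option 1: {D1, D3}: P→D1 3·22=66, Q→D1 13·22=286, R→D3 2·8=16, S→D1 8·24=192, T→D1 6·9=54. Service 614; fixed 73; total 687.
Option 2: {D1}: P→D1 3·22=66, Q→D1 13·22=286, R→D1 7·8=56, S→D1 8·24=192, T→D1 6·9=54. Service 654; fixed 49; total 703.
Difference: |687 − 703| = 16.

Option 1 is cheaper by 16.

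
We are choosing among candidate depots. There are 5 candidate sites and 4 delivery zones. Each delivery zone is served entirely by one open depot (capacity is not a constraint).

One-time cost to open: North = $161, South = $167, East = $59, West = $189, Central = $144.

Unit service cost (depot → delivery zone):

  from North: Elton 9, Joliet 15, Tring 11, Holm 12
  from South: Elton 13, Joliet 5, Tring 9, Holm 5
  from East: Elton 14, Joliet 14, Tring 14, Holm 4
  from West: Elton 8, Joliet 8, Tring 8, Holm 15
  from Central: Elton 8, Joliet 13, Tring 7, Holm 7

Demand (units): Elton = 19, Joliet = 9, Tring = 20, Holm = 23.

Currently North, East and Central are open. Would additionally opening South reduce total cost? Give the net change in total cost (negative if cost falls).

Current service cost with {North, East, Central}: 501.
Adding South: each delivery zone re-picks its cheapest; new service cost 429, saving 72.
Extra fixed cost: 167. Net change = 167 − 72 = 95.
(Totals: 865 → 960.)

No — net change +95 (cost rises by 95).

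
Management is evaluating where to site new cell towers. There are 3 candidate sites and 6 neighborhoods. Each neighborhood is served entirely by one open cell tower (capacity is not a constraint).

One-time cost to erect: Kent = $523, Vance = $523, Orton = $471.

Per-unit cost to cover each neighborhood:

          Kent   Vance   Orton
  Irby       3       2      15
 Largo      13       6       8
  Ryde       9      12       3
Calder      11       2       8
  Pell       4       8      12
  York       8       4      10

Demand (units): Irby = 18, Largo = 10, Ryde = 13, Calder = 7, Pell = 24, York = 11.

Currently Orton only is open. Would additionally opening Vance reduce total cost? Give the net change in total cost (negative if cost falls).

Current service cost with {Orton}: 843.
Adding Vance: each neighborhood re-picks its cheapest; new service cost 385, saving 458.
Extra fixed cost: 523. Net change = 523 − 458 = 65.
(Totals: 1314 → 1379.)

No — net change +65 (cost rises by 65).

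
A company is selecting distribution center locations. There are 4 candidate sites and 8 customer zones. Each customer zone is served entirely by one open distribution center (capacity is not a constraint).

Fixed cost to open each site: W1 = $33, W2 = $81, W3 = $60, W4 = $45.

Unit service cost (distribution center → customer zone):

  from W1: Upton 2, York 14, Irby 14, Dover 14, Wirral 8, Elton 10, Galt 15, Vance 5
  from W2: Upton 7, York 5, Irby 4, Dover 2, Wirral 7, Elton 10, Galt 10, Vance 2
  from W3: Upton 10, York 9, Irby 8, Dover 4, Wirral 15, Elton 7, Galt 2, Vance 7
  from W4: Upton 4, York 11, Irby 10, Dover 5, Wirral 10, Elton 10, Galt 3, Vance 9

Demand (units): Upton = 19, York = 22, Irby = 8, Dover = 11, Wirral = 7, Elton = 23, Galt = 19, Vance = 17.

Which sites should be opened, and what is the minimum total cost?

Open W1, W2 and W3; minimum total cost 658.

For any fixed open set, each customer zone goes to its cheapest open site; total = fixed + service.
{W1, W2, W3}: Upton→W1 2·19=38, York→W2 5·22=110, Irby→W2 4·8=32, Dover→W2 2·11=22, Wirral→W2 7·7=49, Elton→W3 7·23=161, Galt→W3 2·19=38, Vance→W2 2·17=34. Service 484; fixed 174; total 658.
{W1, W2, W3, W4}: Upton→W1 2·19=38, York→W2 5·22=110, Irby→W2 4·8=32, Dover→W2 2·11=22, Wirral→W2 7·7=49, Elton→W3 7·23=161, Galt→W3 2·19=38, Vance→W2 2·17=34. Service 484; fixed 219; total 703.
{W2, W3, W4}: Upton→W4 4·19=76, York→W2 5·22=110, Irby→W2 4·8=32, Dover→W2 2·11=22, Wirral→W2 7·7=49, Elton→W3 7·23=161, Galt→W3 2·19=38, Vance→W2 2·17=34. Service 522; fixed 186; total 708.
{W1}: Upton→W1 2·19=38, York→W1 14·22=308, Irby→W1 14·8=112, Dover→W1 14·11=154, Wirral→W1 8·7=56, Elton→W1 10·23=230, Galt→W1 15·19=285, Vance→W1 5·17=85. Service 1268; fixed 33; total 1301.
No other subset beats 658.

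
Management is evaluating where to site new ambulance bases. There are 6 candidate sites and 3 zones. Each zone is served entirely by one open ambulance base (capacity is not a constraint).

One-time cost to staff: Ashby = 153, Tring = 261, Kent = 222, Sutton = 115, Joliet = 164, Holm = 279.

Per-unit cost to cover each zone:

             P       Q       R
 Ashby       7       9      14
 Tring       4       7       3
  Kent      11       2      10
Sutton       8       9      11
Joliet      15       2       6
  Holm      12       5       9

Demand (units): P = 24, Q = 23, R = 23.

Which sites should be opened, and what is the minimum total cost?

For any fixed open set, each zone goes to its cheapest open site; total = fixed + service.
{Tring}: P→Tring 4·24=96, Q→Tring 7·23=161, R→Tring 3·23=69. Service 326; fixed 261; total 587.
{Tring, Joliet}: service 211 + fixed 425 = 636
{Sutton, Joliet}: service 376 + fixed 279 = 655
{Ashby, Tring, Kent, Sutton, Joliet, Holm}: service 211 + fixed 1194 = 1405
No other subset beats 587.

Open Tring only; minimum total cost 587.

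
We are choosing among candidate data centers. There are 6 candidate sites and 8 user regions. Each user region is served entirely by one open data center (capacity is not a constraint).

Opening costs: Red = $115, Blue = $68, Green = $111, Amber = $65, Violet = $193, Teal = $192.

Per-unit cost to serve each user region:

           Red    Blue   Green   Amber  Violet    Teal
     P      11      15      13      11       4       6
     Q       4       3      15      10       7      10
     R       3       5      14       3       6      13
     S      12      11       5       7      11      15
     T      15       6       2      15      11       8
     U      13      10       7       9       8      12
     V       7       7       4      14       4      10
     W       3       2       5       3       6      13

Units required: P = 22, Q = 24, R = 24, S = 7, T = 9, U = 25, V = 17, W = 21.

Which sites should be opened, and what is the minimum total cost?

For any fixed open set, each user region goes to its cheapest open site; total = fixed + service.
{Blue, Green, Amber}: P→Amber 11·22=242, Q→Blue 3·24=72, R→Amber 3·24=72, S→Green 5·7=35, T→Green 2·9=18, U→Green 7·25=175, V→Green 4·17=68, W→Blue 2·21=42. Service 724; fixed 244; total 968.
{Blue, Amber, Violet}: P→Violet 4·22=88, Q→Blue 3·24=72, R→Amber 3·24=72, S→Amber 7·7=49, T→Blue 6·9=54, U→Violet 8·25=200, V→Violet 4·17=68, W→Blue 2·21=42. Service 645; fixed 326; total 971.
{Blue, Violet}: service 721 + fixed 261 = 982
{Red, Blue, Green, Amber, Violet, Teal}: service 570 + fixed 744 = 1314
No other subset beats 968.

Open Blue, Green and Amber; minimum total cost 968.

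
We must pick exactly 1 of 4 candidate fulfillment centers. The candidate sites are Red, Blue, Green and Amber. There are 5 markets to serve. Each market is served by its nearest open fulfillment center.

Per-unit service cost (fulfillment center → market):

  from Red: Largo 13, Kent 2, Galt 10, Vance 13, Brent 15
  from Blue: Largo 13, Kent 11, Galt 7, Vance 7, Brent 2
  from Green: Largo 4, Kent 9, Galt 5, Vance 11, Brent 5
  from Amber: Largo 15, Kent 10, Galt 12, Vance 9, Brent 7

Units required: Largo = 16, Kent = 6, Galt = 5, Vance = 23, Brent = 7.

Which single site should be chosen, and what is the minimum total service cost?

With exactly 1 open, each market uses its cheapest among the chosen.
{Green}: Largo→Green 4·16=64, Kent→Green 9·6=54, Galt→Green 5·5=25, Vance→Green 11·23=253, Brent→Green 5·7=35. Service cost 431.
{Blue}: service cost 484
{Amber}: service cost 616
Among all 4 size-1 choices, {Green} is lowest.

Choose Green only; total service cost 431.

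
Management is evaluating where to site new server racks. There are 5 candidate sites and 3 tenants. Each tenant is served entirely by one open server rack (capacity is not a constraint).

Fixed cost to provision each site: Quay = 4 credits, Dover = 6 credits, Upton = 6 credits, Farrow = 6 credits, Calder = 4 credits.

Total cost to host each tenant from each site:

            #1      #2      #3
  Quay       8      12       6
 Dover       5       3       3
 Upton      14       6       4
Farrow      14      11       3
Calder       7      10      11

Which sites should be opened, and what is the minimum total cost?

Open Dover only; minimum total cost 17.

For any fixed open set, each tenant goes to its cheapest open site; total = fixed + service.
{Dover}: #1→Dover 5, #2→Dover 3, #3→Dover 3. Service 11; fixed 6; total 17.
{Quay, Dover}: service 11 + fixed 10 = 21
{Dover, Calder}: #1→Dover 5, #2→Dover 3, #3→Dover 3. Service 11; fixed 10; total 21.
{Quay, Dover, Upton, Farrow, Calder}: #1→Dover 5, #2→Dover 3, #3→Dover 3. Service 11; fixed 26; total 37.
No other subset beats 17.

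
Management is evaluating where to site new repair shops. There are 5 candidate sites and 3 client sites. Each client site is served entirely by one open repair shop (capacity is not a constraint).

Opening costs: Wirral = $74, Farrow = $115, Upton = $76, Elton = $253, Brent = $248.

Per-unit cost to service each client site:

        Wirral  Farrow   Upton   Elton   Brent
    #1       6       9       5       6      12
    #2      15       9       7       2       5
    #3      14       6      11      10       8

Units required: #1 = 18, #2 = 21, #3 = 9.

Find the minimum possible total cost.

Minimum total cost: 412

For any fixed open set, each client site goes to its cheapest open site; total = fixed + service.
{Upton}: #1→Upton 5·18=90, #2→Upton 7·21=147, #3→Upton 11·9=99. Service 336; fixed 76; total 412.
{Farrow, Upton}: service 291 + fixed 191 = 482
{Wirral, Upton}: #1→Upton 5·18=90, #2→Upton 7·21=147, #3→Upton 11·9=99. Service 336; fixed 150; total 486.
{Wirral, Farrow, Upton, Elton, Brent}: #1→Upton 5·18=90, #2→Elton 2·21=42, #3→Farrow 6·9=54. Service 186; fixed 766; total 952.
No other subset beats 412.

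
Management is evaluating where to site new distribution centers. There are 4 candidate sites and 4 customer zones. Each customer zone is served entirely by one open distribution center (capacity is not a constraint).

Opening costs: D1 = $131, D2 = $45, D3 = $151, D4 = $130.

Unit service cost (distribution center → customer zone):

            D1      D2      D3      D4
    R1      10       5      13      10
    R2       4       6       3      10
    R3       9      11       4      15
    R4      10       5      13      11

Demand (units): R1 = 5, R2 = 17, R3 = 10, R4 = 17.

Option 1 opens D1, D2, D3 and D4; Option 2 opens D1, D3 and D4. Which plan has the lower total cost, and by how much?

Option 1 is cheaper by 65.

Option 1: {D1, D2, D3, D4}: R1→D2 5·5=25, R2→D3 3·17=51, R3→D3 4·10=40, R4→D2 5·17=85. Service 201; fixed 457; total 658.
Option 2: {D1, D3, D4}: R1→D1 10·5=50, R2→D3 3·17=51, R3→D3 4·10=40, R4→D1 10·17=170. Service 311; fixed 412; total 723.
Difference: |658 − 723| = 65.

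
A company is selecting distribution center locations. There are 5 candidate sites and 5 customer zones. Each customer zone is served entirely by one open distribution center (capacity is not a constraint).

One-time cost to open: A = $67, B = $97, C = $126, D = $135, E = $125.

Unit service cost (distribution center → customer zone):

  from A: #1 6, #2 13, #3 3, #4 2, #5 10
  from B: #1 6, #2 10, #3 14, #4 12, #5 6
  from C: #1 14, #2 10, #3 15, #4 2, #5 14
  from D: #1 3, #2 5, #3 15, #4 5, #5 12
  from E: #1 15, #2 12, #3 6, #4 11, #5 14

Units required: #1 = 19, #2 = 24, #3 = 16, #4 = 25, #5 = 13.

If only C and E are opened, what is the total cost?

Total cost: 1085

Each customer zone is assigned to its cheapest site among the open ones.
{C, E}: #1→C 14·19=266, #2→C 10·24=240, #3→E 6·16=96, #4→C 2·25=50, #5→C 14·13=182. Service 834; fixed 251; total 1085.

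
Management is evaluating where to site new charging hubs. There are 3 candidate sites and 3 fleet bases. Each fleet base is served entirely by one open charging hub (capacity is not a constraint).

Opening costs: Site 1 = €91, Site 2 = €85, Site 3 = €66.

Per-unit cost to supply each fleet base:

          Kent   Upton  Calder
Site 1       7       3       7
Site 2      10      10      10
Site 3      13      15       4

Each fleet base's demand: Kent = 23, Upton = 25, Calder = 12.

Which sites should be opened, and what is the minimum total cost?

Open Site 1 only; minimum total cost 411.

For any fixed open set, each fleet base goes to its cheapest open site; total = fixed + service.
{Site 1}: Kent→Site 1 7·23=161, Upton→Site 1 3·25=75, Calder→Site 1 7·12=84. Service 320; fixed 91; total 411.
{Site 1, Site 3}: service 284 + fixed 157 = 441
{Site 1, Site 2}: service 320 + fixed 176 = 496
{Site 1, Site 2, Site 3}: Kent→Site 1 7·23=161, Upton→Site 1 3·25=75, Calder→Site 3 4·12=48. Service 284; fixed 242; total 526.
No other subset beats 411.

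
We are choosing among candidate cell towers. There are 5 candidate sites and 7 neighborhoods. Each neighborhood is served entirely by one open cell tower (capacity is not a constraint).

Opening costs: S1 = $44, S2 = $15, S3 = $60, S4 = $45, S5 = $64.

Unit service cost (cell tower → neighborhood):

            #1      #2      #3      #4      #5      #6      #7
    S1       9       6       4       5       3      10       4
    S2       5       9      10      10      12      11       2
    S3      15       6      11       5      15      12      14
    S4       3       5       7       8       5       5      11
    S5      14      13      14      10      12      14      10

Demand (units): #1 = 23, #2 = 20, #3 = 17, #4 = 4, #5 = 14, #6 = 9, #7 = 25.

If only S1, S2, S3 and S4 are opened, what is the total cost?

Each neighborhood is assigned to its cheapest site among the open ones.
{S1, S2, S3, S4}: #1→S4 3·23=69, #2→S4 5·20=100, #3→S1 4·17=68, #4→S1 5·4=20, #5→S1 3·14=42, #6→S4 5·9=45, #7→S2 2·25=50. Service 394; fixed 164; total 558.

Total cost: 558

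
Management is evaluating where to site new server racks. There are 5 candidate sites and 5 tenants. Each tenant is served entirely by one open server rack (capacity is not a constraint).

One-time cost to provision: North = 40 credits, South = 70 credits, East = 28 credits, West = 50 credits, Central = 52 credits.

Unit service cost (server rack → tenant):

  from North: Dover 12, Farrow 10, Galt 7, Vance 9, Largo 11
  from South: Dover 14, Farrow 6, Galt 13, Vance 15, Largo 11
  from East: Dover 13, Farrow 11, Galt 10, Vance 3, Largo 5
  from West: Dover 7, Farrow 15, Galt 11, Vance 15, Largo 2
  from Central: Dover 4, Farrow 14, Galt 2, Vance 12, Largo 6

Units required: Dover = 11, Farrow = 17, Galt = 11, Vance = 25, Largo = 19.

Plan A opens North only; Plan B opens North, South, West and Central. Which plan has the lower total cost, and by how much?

Plan A: {North}: Dover→North 12·11=132, Farrow→North 10·17=170, Galt→North 7·11=77, Vance→North 9·25=225, Largo→North 11·19=209. Service 813; fixed 40; total 853.
Plan B: {North, South, West, Central}: Dover→Central 4·11=44, Farrow→South 6·17=102, Galt→Central 2·11=22, Vance→North 9·25=225, Largo→West 2·19=38. Service 431; fixed 212; total 643.
Difference: |853 − 643| = 210.

Plan B is cheaper by 210.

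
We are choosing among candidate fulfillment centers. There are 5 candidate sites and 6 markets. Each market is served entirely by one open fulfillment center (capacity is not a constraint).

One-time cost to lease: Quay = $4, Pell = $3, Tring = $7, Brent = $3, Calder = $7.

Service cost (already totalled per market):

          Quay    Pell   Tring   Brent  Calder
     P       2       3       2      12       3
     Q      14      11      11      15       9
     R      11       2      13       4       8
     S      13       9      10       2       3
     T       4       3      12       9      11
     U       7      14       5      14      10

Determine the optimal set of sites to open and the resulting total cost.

For any fixed open set, each market goes to its cheapest open site; total = fixed + service.
{Quay, Pell, Brent}: P→Quay 2, Q→Pell 11, R→Pell 2, S→Brent 2, T→Pell 3, U→Quay 7. Service 27; fixed 10; total 37.
{Pell, Tring, Brent}: service 25 + fixed 13 = 38
{Quay, Pell, Calder}: P→Quay 2, Q→Calder 9, R→Pell 2, S→Calder 3, T→Pell 3, U→Quay 7. Service 26; fixed 14; total 40.
{Quay, Pell, Tring, Brent, Calder}: service 23 + fixed 24 = 47
No other subset beats 37.

Open Quay, Pell and Brent; minimum total cost 37.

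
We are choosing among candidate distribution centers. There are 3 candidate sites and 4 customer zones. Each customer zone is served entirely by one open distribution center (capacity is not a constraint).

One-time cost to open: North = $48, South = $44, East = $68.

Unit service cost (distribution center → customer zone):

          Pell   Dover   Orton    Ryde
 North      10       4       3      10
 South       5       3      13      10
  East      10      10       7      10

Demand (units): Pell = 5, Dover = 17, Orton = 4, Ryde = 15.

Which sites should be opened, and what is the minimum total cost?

Open South only; minimum total cost 322.

For any fixed open set, each customer zone goes to its cheapest open site; total = fixed + service.
{South}: Pell→South 5·5=25, Dover→South 3·17=51, Orton→South 13·4=52, Ryde→South 10·15=150. Service 278; fixed 44; total 322.
{North}: Pell→North 10·5=50, Dover→North 4·17=68, Orton→North 3·4=12, Ryde→North 10·15=150. Service 280; fixed 48; total 328.
{North, South}: service 238 + fixed 92 = 330
{North, South, East}: service 238 + fixed 160 = 398
(All 7 nonempty subsets were checked; South only is lowest.)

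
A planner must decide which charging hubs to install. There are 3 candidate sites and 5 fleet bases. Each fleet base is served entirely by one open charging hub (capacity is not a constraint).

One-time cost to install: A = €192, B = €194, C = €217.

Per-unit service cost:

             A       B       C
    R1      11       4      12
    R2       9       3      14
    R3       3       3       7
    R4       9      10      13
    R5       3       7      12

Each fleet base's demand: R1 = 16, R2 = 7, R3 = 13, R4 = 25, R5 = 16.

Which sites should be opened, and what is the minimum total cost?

Open B only; minimum total cost 680.

For any fixed open set, each fleet base goes to its cheapest open site; total = fixed + service.
{B}: R1→B 4·16=64, R2→B 3·7=21, R3→B 3·13=39, R4→B 10·25=250, R5→B 7·16=112. Service 486; fixed 194; total 680.
{A}: R1→A 11·16=176, R2→A 9·7=63, R3→A 3·13=39, R4→A 9·25=225, R5→A 3·16=48. Service 551; fixed 192; total 743.
{A, B}: R1→B 4·16=64, R2→B 3·7=21, R3→A 3·13=39, R4→A 9·25=225, R5→A 3·16=48. Service 397; fixed 386; total 783.
{A, B, C}: service 397 + fixed 603 = 1000
(All 7 nonempty subsets were checked; B only is lowest.)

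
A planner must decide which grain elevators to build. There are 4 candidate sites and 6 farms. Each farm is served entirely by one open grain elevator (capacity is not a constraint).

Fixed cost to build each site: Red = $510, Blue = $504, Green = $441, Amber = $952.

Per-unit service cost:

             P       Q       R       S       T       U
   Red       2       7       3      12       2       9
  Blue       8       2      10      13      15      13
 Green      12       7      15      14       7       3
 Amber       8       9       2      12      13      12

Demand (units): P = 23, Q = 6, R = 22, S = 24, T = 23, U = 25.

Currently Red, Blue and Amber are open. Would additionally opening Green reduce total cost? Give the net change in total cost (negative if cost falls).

No — net change +291 (cost rises by 291).

Current service cost with {Red, Blue, Amber}: 661.
Adding Green: each farm re-picks its cheapest; new service cost 511, saving 150.
Extra fixed cost: 441. Net change = 441 − 150 = 291.
(Totals: 2627 → 2918.)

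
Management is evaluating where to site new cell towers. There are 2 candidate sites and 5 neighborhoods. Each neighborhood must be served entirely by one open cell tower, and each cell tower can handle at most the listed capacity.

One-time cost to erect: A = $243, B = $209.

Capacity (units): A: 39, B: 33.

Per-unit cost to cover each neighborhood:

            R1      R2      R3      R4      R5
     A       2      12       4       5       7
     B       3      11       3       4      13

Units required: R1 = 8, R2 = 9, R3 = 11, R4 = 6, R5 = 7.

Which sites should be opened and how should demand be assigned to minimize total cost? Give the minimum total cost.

Open {A, B}: R1→A 2·8=16, R2→B 11·9=99, R3→B 3·11=33, R4→B 4·6=24, R5→A 7·7=49.
Loads: A carries 15/39, B carries 26/33. Service 221; fixed 452; total 673.
Next best feasible plan costs 679.

Minimum total cost: 673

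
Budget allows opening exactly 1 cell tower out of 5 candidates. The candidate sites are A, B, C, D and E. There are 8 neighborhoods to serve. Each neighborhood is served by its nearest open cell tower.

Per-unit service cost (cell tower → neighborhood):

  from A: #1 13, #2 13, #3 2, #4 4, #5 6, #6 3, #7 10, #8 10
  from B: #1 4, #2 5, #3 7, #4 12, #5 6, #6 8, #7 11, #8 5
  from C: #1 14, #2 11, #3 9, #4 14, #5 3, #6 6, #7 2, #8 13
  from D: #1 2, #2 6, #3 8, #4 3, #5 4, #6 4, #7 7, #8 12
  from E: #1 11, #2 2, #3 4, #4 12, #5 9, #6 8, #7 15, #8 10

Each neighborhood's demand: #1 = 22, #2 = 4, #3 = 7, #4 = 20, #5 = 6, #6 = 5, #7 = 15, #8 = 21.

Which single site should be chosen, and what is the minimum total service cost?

Choose D only; total service cost 585.

With exactly 1 open, each neighborhood uses its cheapest among the chosen.
{D}: #1→D 2·22=44, #2→D 6·4=24, #3→D 8·7=56, #4→D 3·20=60, #5→D 4·6=24, #6→D 4·5=20, #7→D 7·15=105, #8→D 12·21=252. Service cost 585.
{B}: service cost 743
{A}: service cost 843
Among all 5 size-1 choices, {D} is lowest.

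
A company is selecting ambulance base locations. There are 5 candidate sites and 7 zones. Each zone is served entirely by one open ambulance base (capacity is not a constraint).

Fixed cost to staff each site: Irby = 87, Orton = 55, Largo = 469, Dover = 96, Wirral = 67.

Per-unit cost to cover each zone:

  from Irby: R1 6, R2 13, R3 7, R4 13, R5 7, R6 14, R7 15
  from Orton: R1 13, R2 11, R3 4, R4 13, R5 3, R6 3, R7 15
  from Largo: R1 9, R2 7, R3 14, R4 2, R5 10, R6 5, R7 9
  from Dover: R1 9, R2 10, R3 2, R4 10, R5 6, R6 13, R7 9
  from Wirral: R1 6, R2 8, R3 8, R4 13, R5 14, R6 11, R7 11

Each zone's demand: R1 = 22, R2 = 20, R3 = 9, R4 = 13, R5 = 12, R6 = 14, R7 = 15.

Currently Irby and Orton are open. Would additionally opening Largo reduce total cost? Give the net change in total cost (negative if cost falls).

No — net change +156 (cost rises by 156).

Current service cost with {Irby, Orton}: 860.
Adding Largo: each zone re-picks its cheapest; new service cost 547, saving 313.
Extra fixed cost: 469. Net change = 469 − 313 = 156.
(Totals: 1002 → 1158.)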